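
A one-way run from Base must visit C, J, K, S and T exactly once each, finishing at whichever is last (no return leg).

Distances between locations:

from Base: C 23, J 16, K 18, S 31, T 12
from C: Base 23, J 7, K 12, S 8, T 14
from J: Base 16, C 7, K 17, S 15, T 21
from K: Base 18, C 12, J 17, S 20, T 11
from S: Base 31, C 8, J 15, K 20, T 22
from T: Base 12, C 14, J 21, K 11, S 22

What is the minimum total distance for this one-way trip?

55 — the minimum one-way total.

There are 5! = 120 possible orderings.
Base - C - J - K - S - T: 23+7+17+20+22 = 89
Base - C - J - K - T - S: 23+7+17+11+22 = 80
Base - C - J - S - K - T: 23+7+15+20+11 = 76
Base - C - J - S - T - K: 23+7+15+22+11 = 78
Base - C - J - T - K - S: 23+7+21+11+20 = 82
Base - C - J - T - S - K: 23+7+21+22+20 = 93
Base - C - K - J - S - T: 23+12+17+15+22 = 89
Base - C - K - J - T - S: 23+12+17+21+22 = 95
Base - C - K - S - J - T: 23+12+20+15+21 = 91
Base - C - K - S - T - J: 23+12+20+22+21 = 98
Base - C - K - T - J - S: 23+12+11+21+15 = 82
Base - C - K - T - S - J: 23+12+11+22+15 = 83
Base - C - S - J - K - T: 23+8+15+17+11 = 74
Base - C - S - J - T - K: 23+8+15+21+11 = 78
… (106 more)
Base - T - K - J - C - S: 12+11+17+7+8 = 55  ← best
The minimum is 55.
One shortest path: Base → T → K → J → C → S.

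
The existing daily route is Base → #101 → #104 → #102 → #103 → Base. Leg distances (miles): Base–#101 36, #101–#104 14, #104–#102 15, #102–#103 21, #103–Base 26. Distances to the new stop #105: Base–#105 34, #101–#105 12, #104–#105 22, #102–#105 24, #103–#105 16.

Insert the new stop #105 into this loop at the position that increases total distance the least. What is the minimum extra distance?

Minimum extra distance: 10 miles, inserting #105 between Base and #101.

Insertion cost between consecutive stops i–j is d(i,#105) + d(#105,j) − d(i,j):
  between Base and #101: 34 + 12 − 36 = 10
  between #101 and #104: 12 + 22 − 14 = 20
  between #104 and #102: 22 + 24 − 15 = 31
  between #102 and #103: 24 + 16 − 21 = 19
  between #103 and Base: 16 + 34 − 26 = 24
Cheapest insertion is between Base and #101, adding 10.
New total = 112 + 10 = 122.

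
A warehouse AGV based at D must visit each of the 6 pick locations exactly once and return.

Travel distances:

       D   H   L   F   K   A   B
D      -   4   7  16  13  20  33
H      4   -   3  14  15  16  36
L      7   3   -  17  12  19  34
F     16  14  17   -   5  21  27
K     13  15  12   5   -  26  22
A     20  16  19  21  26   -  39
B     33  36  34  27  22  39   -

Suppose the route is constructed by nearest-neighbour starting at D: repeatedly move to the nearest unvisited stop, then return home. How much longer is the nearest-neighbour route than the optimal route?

From D: H=4, L=7, K=13, F=16, A=20, B=33 → choose H (4).
From H: L=3, F=14, K=15, A=16, B=36 → choose L (3).
From L: K=12, F=17, A=19, B=34 → choose K (12).
From K: F=5, B=22, A=26 → choose F (5).
From F: A=21, B=27 → choose A (21).
From A: B=39 → choose B (39).
NN route D → H → L → K → F → A → B → D costs 117.
Optimal: D → H → L → A → F → K → B → D costs 107 (by enumerating all 360 distinct tours).
Excess = 117 − 107 = 10.

10 longer than the optimal tour.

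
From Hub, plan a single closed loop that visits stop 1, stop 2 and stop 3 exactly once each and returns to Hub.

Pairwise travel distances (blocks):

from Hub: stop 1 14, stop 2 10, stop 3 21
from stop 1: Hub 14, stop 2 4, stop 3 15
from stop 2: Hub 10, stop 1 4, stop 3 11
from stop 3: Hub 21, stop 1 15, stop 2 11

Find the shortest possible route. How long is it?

Minimum total distance: 50 blocks.

Hub → stop 1 → stop 2 → stop 3 → Hub: 14+4+11+21 = 50
Hub → stop 1 → stop 3 → stop 2 → Hub: 14+15+11+10 = 50
Hub → stop 2 → stop 1 → stop 3 → Hub: 10+4+15+21 = 50
The minimum is 50.
One optimal route: Hub → stop 1 → stop 2 → stop 3 → Hub (or its reverse).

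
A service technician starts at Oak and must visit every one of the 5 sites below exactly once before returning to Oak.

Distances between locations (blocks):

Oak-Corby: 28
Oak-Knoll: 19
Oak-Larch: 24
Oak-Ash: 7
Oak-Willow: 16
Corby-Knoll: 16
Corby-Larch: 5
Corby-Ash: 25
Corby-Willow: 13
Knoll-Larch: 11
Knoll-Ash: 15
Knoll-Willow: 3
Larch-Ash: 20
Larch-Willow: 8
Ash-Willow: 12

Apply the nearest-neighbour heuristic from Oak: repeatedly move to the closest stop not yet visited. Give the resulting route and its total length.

Total distance 66 blocks via the nearest-neighbour route Oak → Ash → Willow → Knoll → Larch → Corby → Oak.

At Oak the remaining stops are Ash 7, Willow 16, Knoll 19, Larch 24, Corby 28; go to Ash.
At Ash the remaining stops are Willow 12, Knoll 15, Larch 20, Corby 25; go to Willow.
At Willow the remaining stops are Knoll 3, Larch 8, Corby 13; go to Knoll.
At Knoll the remaining stops are Larch 11, Corby 16; go to Larch.
At Larch the remaining stops are Corby 5; go to Corby.
Return Corby→Oak: 28.
Total = 7 + 12 + 3 + 11 + 5 + 28 = 66.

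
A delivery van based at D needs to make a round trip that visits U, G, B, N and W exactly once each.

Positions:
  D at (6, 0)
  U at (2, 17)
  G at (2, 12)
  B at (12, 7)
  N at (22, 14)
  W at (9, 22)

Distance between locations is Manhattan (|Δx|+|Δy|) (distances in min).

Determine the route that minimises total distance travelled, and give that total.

With 5 stops there are 5!/2 = 60 distinct round trips (a route and its reverse cost the same).
D-U-G-B-N-W-D: 21+5+15+17+21+25 = 104
D-U-G-B-W-N-D: 21+5+15+18+21+30 = 110
D-U-G-N-B-W-D: 21+5+22+17+18+25 = 108
D-U-G-N-W-B-D: 21+5+22+21+18+13 = 100
D-U-G-W-B-N-D: 21+5+17+18+17+30 = 108
D-U-G-W-N-B-D: 21+5+17+21+17+13 = 94
D-U-B-G-N-W-D: 21+20+15+22+21+25 = 124
D-U-B-G-W-N-D: 21+20+15+17+21+30 = 124
D-U-B-N-G-W-D: 21+20+17+22+17+25 = 122
D-U-B-N-W-G-D: 21+20+17+21+17+16 = 112
D-U-B-W-G-N-D: 21+20+18+17+22+30 = 128
D-U-B-W-N-G-D: 21+20+18+21+22+16 = 118
D-U-N-G-B-W-D: 21+23+22+15+18+25 = 124
D-U-N-G-W-B-D: 21+23+22+17+18+13 = 114
… (46 more)
D-G-U-W-N-B-D: 16+5+12+21+17+13 = 84  ← best
The minimum is 84.
One optimal route: D → G → U → W → N → B → D (or its reverse).

Shortest round trip = 84 min.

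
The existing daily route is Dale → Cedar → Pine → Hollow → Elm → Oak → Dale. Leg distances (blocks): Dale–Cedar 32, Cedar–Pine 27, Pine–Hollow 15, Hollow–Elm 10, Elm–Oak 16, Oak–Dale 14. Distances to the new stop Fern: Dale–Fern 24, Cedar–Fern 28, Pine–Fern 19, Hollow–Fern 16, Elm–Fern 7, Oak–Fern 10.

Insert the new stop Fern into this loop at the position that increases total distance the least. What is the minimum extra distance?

Adding 1 blocks by placing Fern on the Elm–Oak leg.

Insertion cost between consecutive stops i–j is d(i,Fern) + d(Fern,j) − d(i,j):
  between Dale and Cedar: 24 + 28 − 32 = 20
  between Cedar and Pine: 28 + 19 − 27 = 20
  between Pine and Hollow: 19 + 16 − 15 = 20
  between Hollow and Elm: 16 + 7 − 10 = 13
  between Elm and Oak: 7 + 10 − 16 = 1
  between Oak and Dale: 10 + 24 − 14 = 20
Cheapest insertion is between Elm and Oak, adding 1.
New total = 114 + 1 = 115.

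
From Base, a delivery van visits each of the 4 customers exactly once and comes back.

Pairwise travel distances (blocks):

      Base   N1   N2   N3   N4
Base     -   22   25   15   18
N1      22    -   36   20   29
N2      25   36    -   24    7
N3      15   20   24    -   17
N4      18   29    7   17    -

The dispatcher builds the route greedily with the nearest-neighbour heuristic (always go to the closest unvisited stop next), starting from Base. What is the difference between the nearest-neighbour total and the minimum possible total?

6 blocks longer than the optimal tour.

From Base: N3=15, N4=18, N1=22, N2=25 → choose N3 (15).
From N3: N4=17, N1=20, N2=24 → choose N4 (17).
From N4: N2=7, N1=29 → choose N2 (7).
From N2: N1=36 → choose N1 (36).
NN route Base → N3 → N4 → N2 → N1 → Base costs 97.
Optimal: Base → N1 → N3 → N2 → N4 → Base costs 91 (by enumerating all 12 distinct tours).
Excess = 97 − 91 = 6.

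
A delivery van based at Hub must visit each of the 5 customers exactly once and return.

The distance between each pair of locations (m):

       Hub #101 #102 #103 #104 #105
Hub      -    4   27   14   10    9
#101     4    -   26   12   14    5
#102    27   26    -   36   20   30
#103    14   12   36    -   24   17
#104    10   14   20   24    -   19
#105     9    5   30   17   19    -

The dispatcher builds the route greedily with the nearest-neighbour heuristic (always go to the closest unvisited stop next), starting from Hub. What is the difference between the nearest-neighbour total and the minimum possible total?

The nearest-neighbour route is 6 m longer than optimal.

From Hub: #101=4, #105=9, #104=10, #103=14, #102=27 → choose #101 (4).
From #101: #105=5, #103=12, #104=14, #102=26 → choose #105 (5).
From #105: #103=17, #104=19, #102=30 → choose #103 (17).
From #103: #104=24, #102=36 → choose #104 (24).
From #104: #102=20 → choose #102 (20).
NN route Hub → #101 → #105 → #103 → #104 → #102 → Hub costs 97.
Optimal: Hub → #103 → #101 → #105 → #102 → #104 → Hub costs 91 (by enumerating all 60 distinct tours).
Excess = 97 − 91 = 6.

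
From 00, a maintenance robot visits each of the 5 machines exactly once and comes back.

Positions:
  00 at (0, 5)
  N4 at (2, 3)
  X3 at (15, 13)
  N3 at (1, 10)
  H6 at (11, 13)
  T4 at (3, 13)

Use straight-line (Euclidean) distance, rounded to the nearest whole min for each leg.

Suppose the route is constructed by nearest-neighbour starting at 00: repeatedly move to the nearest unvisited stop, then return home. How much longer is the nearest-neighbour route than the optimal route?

Excess over optimum: 3 min.

From 00: N4=3, N3=5, T4=9, H6=14, X3=17 → choose N4 (3).
From N4: N3=7, T4=10, H6=13, X3=16 → choose N3 (7).
From N3: T4=4, H6=10, X3=14 → choose T4 (4).
From T4: H6=8, X3=12 → choose H6 (8).
From H6: X3=4 → choose X3 (4).
NN route 00 → N4 → N3 → T4 → H6 → X3 → 00 costs 43.
Optimal: 00 → N4 → X3 → H6 → T4 → N3 → 00 costs 40 (by enumerating all 60 distinct tours).
Excess = 43 − 40 = 3.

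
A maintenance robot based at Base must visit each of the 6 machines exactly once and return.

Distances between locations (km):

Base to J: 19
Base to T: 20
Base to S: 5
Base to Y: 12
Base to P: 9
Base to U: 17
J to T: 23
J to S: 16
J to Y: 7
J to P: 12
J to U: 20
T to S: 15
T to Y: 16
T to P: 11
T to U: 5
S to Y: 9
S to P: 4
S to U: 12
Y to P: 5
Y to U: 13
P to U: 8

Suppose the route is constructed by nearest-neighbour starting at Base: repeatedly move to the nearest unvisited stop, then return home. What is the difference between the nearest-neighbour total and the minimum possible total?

Base: S=5, P=9, Y=12, U=17, J=19, T=20 ⇒ S
S: P=4, Y=9, U=12, T=15, J=16 ⇒ P
P: Y=5, U=8, T=11, J=12 ⇒ Y
Y: J=7, U=13, T=16 ⇒ J
J: U=20, T=23 ⇒ U
U: T=5 ⇒ T
NN route Base → S → P → Y → J → U → T → Base costs 66.
Optimal: Base → J → Y → T → U → P → S → Base costs 64 (by enumerating all 360 distinct tours).
Excess = 66 − 64 = 2.

The nearest-neighbour route is 2 km longer than optimal.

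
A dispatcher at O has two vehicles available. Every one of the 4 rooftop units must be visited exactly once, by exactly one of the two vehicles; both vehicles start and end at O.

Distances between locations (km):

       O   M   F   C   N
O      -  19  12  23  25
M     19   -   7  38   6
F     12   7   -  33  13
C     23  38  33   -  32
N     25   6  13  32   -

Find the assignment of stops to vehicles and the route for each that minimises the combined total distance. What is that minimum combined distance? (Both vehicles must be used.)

Check every non-empty split of the stops between the two vehicles; for each half take its own optimal tour:
  {M} + {F, C, N}: 38 + 80 = 118
  {F} + {M, C, N}: 24 + 80 = 104
  {M, F} + {C, N}: 38 + 80 = 118
  {C} + {M, F, N}: 46 + 50 = 96
  {M, C} + {F, N}: 80 + 50 = 130
  {F, C} + {M, N}: 68 + 50 = 118
  … (7 splits in total)
Best: vehicle 1 O → C → O = 46; vehicle 2 O → M → N → F → O = 50; combined 96.

Minimum combined distance: 96 km.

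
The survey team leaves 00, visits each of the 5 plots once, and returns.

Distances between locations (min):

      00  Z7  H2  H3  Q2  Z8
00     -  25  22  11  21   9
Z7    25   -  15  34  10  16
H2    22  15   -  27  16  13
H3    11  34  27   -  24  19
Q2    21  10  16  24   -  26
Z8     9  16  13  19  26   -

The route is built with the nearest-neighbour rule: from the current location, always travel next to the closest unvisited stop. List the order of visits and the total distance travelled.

Total distance 82 min via the nearest-neighbour route 00 → Z8 → H2 → Z7 → Q2 → H3 → 00.

From 00: distances to unvisited — Z8=9, H3=11, Q2=21, H2=22, Z7=25. Nearest is Z8 (9).
From Z8: distances to unvisited — H2=13, Z7=16, H3=19, Q2=26. Nearest is H2 (13).
From H2: distances to unvisited — Z7=15, Q2=16, H3=27. Nearest is Z7 (15).
From Z7: distances to unvisited — Q2=10, H3=34. Nearest is Q2 (10).
From Q2: distances to unvisited — H3=24. Nearest is H3 (24).
Return H3→00: 11.
Total = 9 + 13 + 15 + 10 + 24 + 11 = 82.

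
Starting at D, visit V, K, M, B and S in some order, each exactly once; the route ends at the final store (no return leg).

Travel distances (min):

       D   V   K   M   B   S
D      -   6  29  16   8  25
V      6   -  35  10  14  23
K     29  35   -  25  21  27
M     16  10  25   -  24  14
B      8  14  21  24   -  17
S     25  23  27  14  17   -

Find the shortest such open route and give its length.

68 min — the minimum one-way total.

There are 5! = 120 possible orderings.
D - V - K - M - B - S: 6+35+25+24+17 = 107
D - V - K - M - S - B: 6+35+25+14+17 = 97
D - V - K - B - M - S: 6+35+21+24+14 = 100
D - V - K - B - S - M: 6+35+21+17+14 = 93
D - V - K - S - M - B: 6+35+27+14+24 = 106
D - V - K - S - B - M: 6+35+27+17+24 = 109
D - V - M - K - B - S: 6+10+25+21+17 = 79
D - V - M - K - S - B: 6+10+25+27+17 = 85
D - V - M - B - K - S: 6+10+24+21+27 = 88
D - V - M - B - S - K: 6+10+24+17+27 = 84
D - V - M - S - K - B: 6+10+14+27+21 = 78
D - V - M - S - B - K: 6+10+14+17+21 = 68
D - V - B - K - M - S: 6+14+21+25+14 = 80
D - V - B - K - S - M: 6+14+21+27+14 = 82
… (106 more)
The minimum is 68.
One shortest path: D → V → M → S → B → K.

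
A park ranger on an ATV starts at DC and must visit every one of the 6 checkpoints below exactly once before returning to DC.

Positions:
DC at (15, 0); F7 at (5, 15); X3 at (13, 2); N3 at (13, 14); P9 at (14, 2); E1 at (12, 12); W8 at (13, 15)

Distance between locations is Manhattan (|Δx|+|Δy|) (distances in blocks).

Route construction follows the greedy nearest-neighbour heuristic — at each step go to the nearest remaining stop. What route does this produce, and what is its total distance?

From DC: distances to unvisited — P9=3, X3=4, E1=15, N3=16, W8=17, F7=25. Nearest is P9 (3).
From P9: distances to unvisited — X3=1, E1=12, N3=13, W8=14, F7=22. Nearest is X3 (1).
From X3: distances to unvisited — E1=11, N3=12, W8=13, F7=21. Nearest is E1 (11).
From E1: distances to unvisited — N3=3, W8=4, F7=10. Nearest is N3 (3).
From N3: distances to unvisited — W8=1, F7=9. Nearest is W8 (1).
From W8: distances to unvisited — F7=8. Nearest is F7 (8).
Return F7→DC: 25.
Total = 3 + 1 + 11 + 3 + 1 + 8 + 25 = 52.

Nearest-neighbour total = 52 blocks; route DC → P9 → X3 → E1 → N3 → W8 → F7 → DC.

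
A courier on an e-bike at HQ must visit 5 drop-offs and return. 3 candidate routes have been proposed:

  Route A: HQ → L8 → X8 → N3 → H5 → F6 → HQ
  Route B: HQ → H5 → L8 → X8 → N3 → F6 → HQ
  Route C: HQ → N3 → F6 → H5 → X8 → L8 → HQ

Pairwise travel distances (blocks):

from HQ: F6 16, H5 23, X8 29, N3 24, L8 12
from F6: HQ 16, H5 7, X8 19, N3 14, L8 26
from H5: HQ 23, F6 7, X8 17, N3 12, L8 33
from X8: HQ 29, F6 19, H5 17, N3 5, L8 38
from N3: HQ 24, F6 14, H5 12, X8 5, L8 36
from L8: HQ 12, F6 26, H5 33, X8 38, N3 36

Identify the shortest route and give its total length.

Route A: 12 + 38 + 5 + 12 + 7 + 16 = 90
Route B: 23 + 33 + 38 + 5 + 14 + 16 = 129
Route C: 24 + 14 + 7 + 17 + 38 + 12 = 112

Shortest is Route A, total 90 blocks.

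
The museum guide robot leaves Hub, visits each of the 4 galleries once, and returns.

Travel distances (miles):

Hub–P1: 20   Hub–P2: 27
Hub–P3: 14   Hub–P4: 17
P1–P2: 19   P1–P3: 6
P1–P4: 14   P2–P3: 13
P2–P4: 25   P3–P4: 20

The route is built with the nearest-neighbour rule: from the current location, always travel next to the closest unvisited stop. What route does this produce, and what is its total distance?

From Hub: distances to unvisited — P3=14, P4=17, P1=20, P2=27. Nearest is P3 (14).
From P3: distances to unvisited — P1=6, P2=13, P4=20. Nearest is P1 (6).
From P1: distances to unvisited — P4=14, P2=19. Nearest is P4 (14).
From P4: distances to unvisited — P2=25. Nearest is P2 (25).
Return P2→Hub: 27.
Total = 14 + 6 + 14 + 25 + 27 = 86.

86 miles along Hub → P3 → P1 → P4 → P2 → Hub.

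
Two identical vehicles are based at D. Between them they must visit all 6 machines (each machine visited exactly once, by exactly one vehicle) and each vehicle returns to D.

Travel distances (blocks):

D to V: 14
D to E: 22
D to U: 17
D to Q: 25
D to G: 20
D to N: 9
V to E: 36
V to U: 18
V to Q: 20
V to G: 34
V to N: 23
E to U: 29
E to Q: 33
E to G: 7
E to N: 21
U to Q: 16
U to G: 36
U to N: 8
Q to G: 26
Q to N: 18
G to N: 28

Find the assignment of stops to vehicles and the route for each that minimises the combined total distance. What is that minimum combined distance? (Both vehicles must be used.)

Check every non-empty split of the stops between the two vehicles; for each half take its own optimal tour:
  {V} + {E, U, Q, G, N}: 28 + 88 = 116
  {E} + {V, U, Q, G, N}: 44 + 101 = 145
  {V, E} + {U, Q, G, N}: 72 + 79 = 151
  {U} + {V, E, Q, G, N}: 34 + 97 = 131
  {V, U} + {E, Q, G, N}: 49 + 82 = 131
  {E, U} + {V, Q, G, N}: 68 + 97 = 165
  … (31 splits in total)
Best: vehicle 1 D → V → D = 28; vehicle 2 D → E → G → Q → U → N → D = 88; combined 116.

116 blocks — the smallest possible combined total.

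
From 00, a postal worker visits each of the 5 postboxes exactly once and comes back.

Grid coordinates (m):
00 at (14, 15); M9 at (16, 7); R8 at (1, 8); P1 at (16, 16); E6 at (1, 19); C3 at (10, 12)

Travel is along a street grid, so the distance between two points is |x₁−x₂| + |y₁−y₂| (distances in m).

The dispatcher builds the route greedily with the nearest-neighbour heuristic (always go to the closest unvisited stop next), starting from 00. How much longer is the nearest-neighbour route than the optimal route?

From 00: P1=3, C3=7, M9=10, E6=17, R8=20 → choose P1 (3).
From P1: M9=9, C3=10, E6=18, R8=23 → choose M9 (9).
From M9: C3=11, R8=16, E6=27 → choose C3 (11).
From C3: R8=13, E6=16 → choose R8 (13).
From R8: E6=11 → choose E6 (11).
NN route 00 → P1 → M9 → C3 → R8 → E6 → 00 costs 64.
Optimal: 00 → P1 → M9 → R8 → E6 → C3 → 00 costs 62 (by enumerating all 60 distinct tours).
Excess = 64 − 62 = 2.

2 m longer than the optimal tour.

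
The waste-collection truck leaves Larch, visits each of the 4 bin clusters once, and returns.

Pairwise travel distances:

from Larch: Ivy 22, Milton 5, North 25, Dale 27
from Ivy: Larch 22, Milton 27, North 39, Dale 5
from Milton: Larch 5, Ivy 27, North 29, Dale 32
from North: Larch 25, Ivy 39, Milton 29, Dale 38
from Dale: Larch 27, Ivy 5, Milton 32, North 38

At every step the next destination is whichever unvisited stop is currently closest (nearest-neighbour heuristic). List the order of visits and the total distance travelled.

Total distance 100 via the nearest-neighbour route Larch → Milton → Ivy → Dale → North → Larch.

Larch → [Milton:5 / Ivy:22 / North:25 / Dale:27] → Milton (5)
Milton → [Ivy:27 / North:29 / Dale:32] → Ivy (27)
Ivy → [Dale:5 / North:39] → Dale (5)
Dale → [North:38] → North (38)
Return North→Larch: 25.
Total = 5 + 27 + 5 + 38 + 25 = 100.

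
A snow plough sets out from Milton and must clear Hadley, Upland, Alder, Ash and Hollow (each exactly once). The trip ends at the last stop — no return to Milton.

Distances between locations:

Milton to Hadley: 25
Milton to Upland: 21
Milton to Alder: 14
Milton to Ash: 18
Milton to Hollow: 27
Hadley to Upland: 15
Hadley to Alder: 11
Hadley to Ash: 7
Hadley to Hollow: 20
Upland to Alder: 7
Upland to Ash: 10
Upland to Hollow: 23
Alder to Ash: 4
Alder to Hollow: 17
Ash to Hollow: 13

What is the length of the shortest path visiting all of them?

There are 5! = 120 possible orderings.
Milton → Hadley → Upland → Alder → Ash → Hollow: 25+15+7+4+13 = 64
Milton → Hadley → Upland → Alder → Hollow → Ash: 25+15+7+17+13 = 77
Milton → Hadley → Upland → Ash → Alder → Hollow: 25+15+10+4+17 = 71
Milton → Hadley → Upland → Ash → Hollow → Alder: 25+15+10+13+17 = 80
Milton → Hadley → Upland → Hollow → Alder → Ash: 25+15+23+17+4 = 84
Milton → Hadley → Upland → Hollow → Ash → Alder: 25+15+23+13+4 = 80
Milton → Hadley → Alder → Upland → Ash → Hollow: 25+11+7+10+13 = 66
Milton → Hadley → Alder → Upland → Hollow → Ash: 25+11+7+23+13 = 79
Milton → Hadley → Alder → Ash → Upland → Hollow: 25+11+4+10+23 = 73
Milton → Hadley → Alder → Ash → Hollow → Upland: 25+11+4+13+23 = 76
Milton → Hadley → Alder → Hollow → Upland → Ash: 25+11+17+23+10 = 86
Milton → Hadley → Alder → Hollow → Ash → Upland: 25+11+17+13+10 = 76
Milton → Hadley → Ash → Upland → Alder → Hollow: 25+7+10+7+17 = 66
Milton → Hadley → Ash → Upland → Hollow → Alder: 25+7+10+23+17 = 82
… (106 more)
Milton → Alder → Upland → Hadley → Ash → Hollow: 14+7+15+7+13 = 56  ← best
The minimum is 56.
One shortest path: Milton → Alder → Upland → Hadley → Ash → Hollow.

Shortest open route: 56.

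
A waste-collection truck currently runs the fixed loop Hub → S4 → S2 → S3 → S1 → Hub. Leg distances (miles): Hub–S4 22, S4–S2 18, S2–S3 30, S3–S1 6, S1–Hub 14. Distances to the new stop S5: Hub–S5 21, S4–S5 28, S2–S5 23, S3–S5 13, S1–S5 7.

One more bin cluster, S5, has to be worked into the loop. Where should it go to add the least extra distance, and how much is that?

+6 miles — insert S5 between S2 and S3.

Insertion cost between consecutive stops i–j is d(i,S5) + d(S5,j) − d(i,j):
  between Hub and S4: 21 + 28 − 22 = 27
  between S4 and S2: 28 + 23 − 18 = 33
  between S2 and S3: 23 + 13 − 30 = 6
  between S3 and S1: 13 + 7 − 6 = 14
  between S1 and Hub: 7 + 21 − 14 = 14
Cheapest insertion is between S2 and S3, adding 6.
New total = 90 + 6 = 96.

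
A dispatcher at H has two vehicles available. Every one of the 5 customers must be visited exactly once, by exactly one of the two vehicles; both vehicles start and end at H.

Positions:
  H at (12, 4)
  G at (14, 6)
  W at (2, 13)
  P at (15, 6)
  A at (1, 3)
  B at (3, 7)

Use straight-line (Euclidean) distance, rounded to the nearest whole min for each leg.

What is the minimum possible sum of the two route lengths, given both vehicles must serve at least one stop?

Minimum combined distance: 42 min.

Try each way of splitting the stops between the two vehicles (each non-empty) and, for each split, find the best tour for each vehicle:
  {G} + {W, P, A, B}: 6 + 40 = 46
  {W} + {G, P, A, B}: 26 + 31 = 57
  {G, W} + {P, A, B}: 30 + 31 = 61
  {P} + {G, W, A, B}: 8 + 38 = 46
  {G, P} + {W, A, B}: 8 + 34 = 42
  {W, P} + {G, A, B}: 32 + 29 = 61
  … (15 splits in total)
Best: vehicle 1 H → G → P → H = 8; vehicle 2 H → W → B → A → H = 34; combined 42.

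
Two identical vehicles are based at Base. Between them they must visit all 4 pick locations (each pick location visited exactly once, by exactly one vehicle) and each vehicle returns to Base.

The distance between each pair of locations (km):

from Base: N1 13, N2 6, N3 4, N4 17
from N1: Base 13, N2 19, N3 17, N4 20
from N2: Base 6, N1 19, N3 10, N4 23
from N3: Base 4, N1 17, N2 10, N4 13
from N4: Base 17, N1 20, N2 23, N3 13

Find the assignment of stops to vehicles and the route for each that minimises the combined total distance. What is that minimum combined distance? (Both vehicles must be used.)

There are 2^3 − 1 = 7 ways to divide the 4 stops into two non-empty groups. For each, the best each vehicle can do is its own shortest tour through its group:
  {N1} + {N2, N3, N4}: 26 + 46 = 72
  {N2} + {N1, N3, N4}: 12 + 50 = 62
  {N1, N2} + {N3, N4}: 38 + 34 = 72
  {N3} + {N1, N2, N4}: 8 + 62 = 70
  {N1, N3} + {N2, N4}: 34 + 46 = 80
  {N2, N3} + {N1, N4}: 20 + 50 = 70
  … (7 splits in total)
Best: vehicle 1 Base → N2 → Base = 12; vehicle 2 Base → N1 → N4 → N3 → Base = 50; combined 62.

Minimum combined distance: 62 km.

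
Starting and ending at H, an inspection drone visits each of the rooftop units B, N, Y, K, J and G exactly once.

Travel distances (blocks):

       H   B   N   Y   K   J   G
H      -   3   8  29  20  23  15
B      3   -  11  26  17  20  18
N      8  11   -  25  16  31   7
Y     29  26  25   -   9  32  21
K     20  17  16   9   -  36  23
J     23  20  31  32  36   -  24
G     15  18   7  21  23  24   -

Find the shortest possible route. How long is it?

100 blocks — the shortest possible round trip.

With 6 stops there are 6!/2 = 360 distinct round trips (a route and its reverse cost the same).
H→B→N→Y→K→J→G→H: 3+11+25+9+36+24+15 = 123
H→B→N→Y→K→G→J→H: 3+11+25+9+23+24+23 = 118
H→B→N→Y→J→K→G→H: 3+11+25+32+36+23+15 = 145
H→B→N→Y→J→G→K→H: 3+11+25+32+24+23+20 = 138
H→B→N→Y→G→K→J→H: 3+11+25+21+23+36+23 = 142
H→B→N→Y→G→J→K→H: 3+11+25+21+24+36+20 = 140
H→B→N→K→Y→J→G→H: 3+11+16+9+32+24+15 = 110
H→B→N→K→Y→G→J→H: 3+11+16+9+21+24+23 = 107
… (352 more)
H→B→K→Y→J→G→N→H: 3+17+9+32+24+7+8 = 100  ← best
The minimum is 100.
One optimal route: H → B → K → Y → J → G → N → H (or its reverse).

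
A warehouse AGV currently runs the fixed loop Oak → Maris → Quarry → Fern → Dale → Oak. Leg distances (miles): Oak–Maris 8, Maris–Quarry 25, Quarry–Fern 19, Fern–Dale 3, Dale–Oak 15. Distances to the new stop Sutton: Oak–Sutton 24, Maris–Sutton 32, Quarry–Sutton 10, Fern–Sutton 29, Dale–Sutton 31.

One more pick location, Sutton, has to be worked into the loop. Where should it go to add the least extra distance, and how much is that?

Insertion cost between consecutive stops i–j is d(i,Sutton) + d(Sutton,j) − d(i,j):
  between Oak and Maris: 24 + 32 − 8 = 48
  between Maris and Quarry: 32 + 10 − 25 = 17
  between Quarry and Fern: 10 + 29 − 19 = 20
  between Fern and Dale: 29 + 31 − 3 = 57
  between Dale and Oak: 31 + 24 − 15 = 40
Cheapest insertion is between Maris and Quarry, adding 17.
New total = 70 + 17 = 87.

Minimum extra distance: 17 miles, inserting Sutton between Maris and Quarry.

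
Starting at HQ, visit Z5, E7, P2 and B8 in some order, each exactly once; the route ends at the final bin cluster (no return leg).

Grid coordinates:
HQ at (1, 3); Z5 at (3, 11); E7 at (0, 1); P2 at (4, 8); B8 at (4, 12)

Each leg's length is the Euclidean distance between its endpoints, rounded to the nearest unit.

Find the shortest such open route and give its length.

There are 4! = 24 possible orderings.
HQ - Z5 - E7 - P2 - B8: 8+10+8+4 = 30
HQ - Z5 - E7 - B8 - P2: 8+10+12+4 = 34
HQ - Z5 - P2 - E7 - B8: 8+3+8+12 = 31
HQ - Z5 - P2 - B8 - E7: 8+3+4+12 = 27
HQ - Z5 - B8 - E7 - P2: 8+1+12+8 = 29
HQ - Z5 - B8 - P2 - E7: 8+1+4+8 = 21
HQ - E7 - Z5 - P2 - B8: 2+10+3+4 = 19
HQ - E7 - Z5 - B8 - P2: 2+10+1+4 = 17
HQ - E7 - P2 - Z5 - B8: 2+8+3+1 = 14
HQ - E7 - P2 - B8 - Z5: 2+8+4+1 = 15
HQ - E7 - B8 - Z5 - P2: 2+12+1+3 = 18
HQ - E7 - B8 - P2 - Z5: 2+12+4+3 = 21
HQ - P2 - Z5 - E7 - B8: 6+3+10+12 = 31
HQ - P2 - Z5 - B8 - E7: 6+3+1+12 = 22
… (10 more)
The minimum is 14.
One shortest path: HQ → E7 → P2 → Z5 → B8.

Minimum one-way distance = 14.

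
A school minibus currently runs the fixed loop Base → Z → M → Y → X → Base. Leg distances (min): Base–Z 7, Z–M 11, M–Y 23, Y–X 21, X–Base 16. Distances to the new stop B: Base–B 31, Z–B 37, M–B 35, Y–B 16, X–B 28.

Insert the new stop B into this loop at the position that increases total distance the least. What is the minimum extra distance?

Adding 23 min by placing B on the Y–X leg.

Insertion cost between consecutive stops i–j is d(i,B) + d(B,j) − d(i,j):
  between Base and Z: 31 + 37 − 7 = 61
  between Z and M: 37 + 35 − 11 = 61
  between M and Y: 35 + 16 − 23 = 28
  between Y and X: 16 + 28 − 21 = 23
  between X and Base: 28 + 31 − 16 = 43
Cheapest insertion is between Y and X, adding 23.
New total = 78 + 23 = 101.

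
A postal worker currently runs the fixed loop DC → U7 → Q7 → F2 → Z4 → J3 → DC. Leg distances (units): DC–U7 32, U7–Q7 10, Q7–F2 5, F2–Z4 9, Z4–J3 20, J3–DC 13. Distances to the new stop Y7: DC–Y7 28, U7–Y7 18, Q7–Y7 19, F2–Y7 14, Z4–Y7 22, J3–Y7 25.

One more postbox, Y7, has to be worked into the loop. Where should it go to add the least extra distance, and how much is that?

Adding 14 by placing Y7 on the DC–U7 leg.

Insertion cost between consecutive stops i–j is d(i,Y7) + d(Y7,j) − d(i,j):
  between DC and U7: 28 + 18 − 32 = 14
  between U7 and Q7: 18 + 19 − 10 = 27
  between Q7 and F2: 19 + 14 − 5 = 28
  between F2 and Z4: 14 + 22 − 9 = 27
  between Z4 and J3: 22 + 25 − 20 = 27
  between J3 and DC: 25 + 28 − 13 = 40
Cheapest insertion is between DC and U7, adding 14.
New total = 89 + 14 = 103.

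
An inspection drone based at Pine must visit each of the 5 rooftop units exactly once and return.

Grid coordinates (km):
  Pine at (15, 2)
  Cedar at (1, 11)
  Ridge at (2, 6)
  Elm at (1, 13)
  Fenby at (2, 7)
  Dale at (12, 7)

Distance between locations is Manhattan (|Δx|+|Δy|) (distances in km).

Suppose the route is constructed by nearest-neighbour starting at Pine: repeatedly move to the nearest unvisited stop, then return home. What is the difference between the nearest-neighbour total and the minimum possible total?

From Pine: Dale=8, Ridge=17, Fenby=18, Cedar=23, Elm=25 → choose Dale (8).
From Dale: Fenby=10, Ridge=11, Cedar=15, Elm=17 → choose Fenby (10).
From Fenby: Ridge=1, Cedar=5, Elm=7 → choose Ridge (1).
From Ridge: Cedar=6, Elm=8 → choose Cedar (6).
From Cedar: Elm=2 → choose Elm (2).
NN route Pine → Dale → Fenby → Ridge → Cedar → Elm → Pine costs 52.
Optimal: Pine → Ridge → Cedar → Elm → Fenby → Dale → Pine costs 50 (by enumerating all 60 distinct tours).
Excess = 52 − 50 = 2.

Excess over optimum: 2 km.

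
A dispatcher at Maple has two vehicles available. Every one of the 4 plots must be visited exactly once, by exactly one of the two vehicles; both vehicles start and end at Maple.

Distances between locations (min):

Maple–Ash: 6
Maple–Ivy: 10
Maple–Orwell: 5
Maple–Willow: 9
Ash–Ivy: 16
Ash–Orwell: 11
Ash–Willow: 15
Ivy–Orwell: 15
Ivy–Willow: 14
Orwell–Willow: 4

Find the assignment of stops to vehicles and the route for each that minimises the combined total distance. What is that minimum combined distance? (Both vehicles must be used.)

45 min — the smallest possible combined total.

Check every non-empty split of the stops between the two vehicles; for each half take its own optimal tour:
  {Ash} + {Ivy, Orwell, Willow}: 12 + 33 = 45
  {Ivy} + {Ash, Orwell, Willow}: 20 + 30 = 50
  {Ash, Ivy} + {Orwell, Willow}: 32 + 18 = 50
  {Orwell} + {Ash, Ivy, Willow}: 10 + 45 = 55
  {Ash, Orwell} + {Ivy, Willow}: 22 + 33 = 55
  {Ivy, Orwell} + {Ash, Willow}: 30 + 30 = 60
  … (7 splits in total)
Best: vehicle 1 Maple → Ash → Maple = 12; vehicle 2 Maple → Ivy → Willow → Orwell → Maple = 33; combined 45.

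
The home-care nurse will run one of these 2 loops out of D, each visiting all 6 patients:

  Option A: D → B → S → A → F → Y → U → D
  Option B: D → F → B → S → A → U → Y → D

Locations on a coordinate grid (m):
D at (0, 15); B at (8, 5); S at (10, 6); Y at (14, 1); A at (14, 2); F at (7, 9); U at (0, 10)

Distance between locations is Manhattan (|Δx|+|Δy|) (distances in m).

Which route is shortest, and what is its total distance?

Shortest is Option A, total 86 m.

Option A: 18 + 3 + 8 + 14 + 15 + 23 + 5 = 86
Option B: 13 + 5 + 3 + 8 + 22 + 23 + 28 = 102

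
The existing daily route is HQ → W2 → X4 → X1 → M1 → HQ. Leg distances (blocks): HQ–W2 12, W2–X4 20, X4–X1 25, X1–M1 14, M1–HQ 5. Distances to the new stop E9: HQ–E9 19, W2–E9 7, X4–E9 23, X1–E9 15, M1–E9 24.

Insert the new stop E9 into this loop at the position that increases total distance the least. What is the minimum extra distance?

Insertion cost between consecutive stops i–j is d(i,E9) + d(E9,j) − d(i,j):
  between HQ and W2: 19 + 7 − 12 = 14
  between W2 and X4: 7 + 23 − 20 = 10
  between X4 and X1: 23 + 15 − 25 = 13
  between X1 and M1: 15 + 24 − 14 = 25
  between M1 and HQ: 24 + 19 − 5 = 38
Cheapest insertion is between W2 and X4, adding 10.
New total = 76 + 10 = 86.

Minimum extra distance: 10 blocks, inserting E9 between W2 and X4.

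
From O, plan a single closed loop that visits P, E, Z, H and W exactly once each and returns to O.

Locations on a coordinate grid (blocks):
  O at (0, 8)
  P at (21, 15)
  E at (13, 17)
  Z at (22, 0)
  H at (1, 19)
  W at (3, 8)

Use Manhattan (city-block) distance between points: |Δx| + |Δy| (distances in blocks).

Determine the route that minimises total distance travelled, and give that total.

Shortest round trip = 82 blocks.

There are 60 distinct closed tours to check (reversals are equivalent).
O → P → E → Z → H → W → O: 28+10+26+40+13+3 = 120
O → P → E → Z → W → H → O: 28+10+26+27+13+12 = 116
O → P → E → H → Z → W → O: 28+10+14+40+27+3 = 122
O → P → E → H → W → Z → O: 28+10+14+13+27+30 = 122
O → P → E → W → Z → H → O: 28+10+19+27+40+12 = 136
O → P → E → W → H → Z → O: 28+10+19+13+40+30 = 140
O → P → Z → E → H → W → O: 28+16+26+14+13+3 = 100
O → P → Z → E → W → H → O: 28+16+26+19+13+12 = 114
O → P → Z → H → E → W → O: 28+16+40+14+19+3 = 120
O → P → Z → H → W → E → O: 28+16+40+13+19+22 = 138
O → P → Z → W → E → H → O: 28+16+27+19+14+12 = 116
O → P → Z → W → H → E → O: 28+16+27+13+14+22 = 120
O → P → H → E → Z → W → O: 28+24+14+26+27+3 = 122
O → P → H → E → W → Z → O: 28+24+14+19+27+30 = 142
… (46 more)
O → H → E → P → Z → W → O: 12+14+10+16+27+3 = 82  ← best
The minimum is 82.
One optimal route: O → H → E → P → Z → W → O (or its reverse).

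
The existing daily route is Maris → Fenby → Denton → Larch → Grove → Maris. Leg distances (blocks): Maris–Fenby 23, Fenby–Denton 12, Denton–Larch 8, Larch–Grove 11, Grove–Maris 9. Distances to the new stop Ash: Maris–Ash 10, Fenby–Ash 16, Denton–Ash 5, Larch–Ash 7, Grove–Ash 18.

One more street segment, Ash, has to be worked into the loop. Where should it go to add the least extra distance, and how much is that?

Minimum extra distance: 3 blocks, inserting Ash between Maris and Fenby.

Insertion cost between consecutive stops i–j is d(i,Ash) + d(Ash,j) − d(i,j):
  between Maris and Fenby: 10 + 16 − 23 = 3
  between Fenby and Denton: 16 + 5 − 12 = 9
  between Denton and Larch: 5 + 7 − 8 = 4
  between Larch and Grove: 7 + 18 − 11 = 14
  between Grove and Maris: 18 + 10 − 9 = 19
Cheapest insertion is between Maris and Fenby, adding 3.
New total = 63 + 3 = 66.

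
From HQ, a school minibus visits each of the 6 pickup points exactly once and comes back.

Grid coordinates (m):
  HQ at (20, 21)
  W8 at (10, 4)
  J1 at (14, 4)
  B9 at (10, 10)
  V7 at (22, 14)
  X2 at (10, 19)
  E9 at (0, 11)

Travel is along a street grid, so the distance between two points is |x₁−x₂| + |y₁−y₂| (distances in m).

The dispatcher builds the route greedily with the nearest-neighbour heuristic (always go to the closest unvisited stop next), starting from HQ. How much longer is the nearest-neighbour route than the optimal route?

Excess over optimum: 24 m.

HQ: V7=9, X2=12, B9=21, J1=23, W8=27, E9=30 ⇒ V7
V7: B9=16, X2=17, J1=18, W8=22, E9=25 ⇒ B9
B9: W8=6, X2=9, J1=10, E9=11 ⇒ W8
W8: J1=4, X2=15, E9=17 ⇒ J1
J1: X2=19, E9=21 ⇒ X2
X2: E9=18 ⇒ E9
NN route HQ → V7 → B9 → W8 → J1 → X2 → E9 → HQ costs 102.
Optimal: HQ → V7 → J1 → W8 → B9 → E9 → X2 → HQ costs 78 (by enumerating all 360 distinct tours).
Excess = 102 − 78 = 24.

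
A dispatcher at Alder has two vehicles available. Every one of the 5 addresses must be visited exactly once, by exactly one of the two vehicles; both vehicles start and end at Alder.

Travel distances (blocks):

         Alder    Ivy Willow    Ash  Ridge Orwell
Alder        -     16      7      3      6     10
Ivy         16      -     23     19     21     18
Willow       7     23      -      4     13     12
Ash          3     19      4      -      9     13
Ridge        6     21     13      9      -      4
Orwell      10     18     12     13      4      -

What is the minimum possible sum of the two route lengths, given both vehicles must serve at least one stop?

Check every non-empty split of the stops between the two vehicles; for each half take its own optimal tour:
  {Ivy} + {Willow, Ash, Ridge, Orwell}: 32 + 29 = 61
  {Willow} + {Ivy, Ash, Ridge, Orwell}: 14 + 50 = 64
  {Ivy, Willow} + {Ash, Ridge, Orwell}: 46 + 26 = 72
  {Ash} + {Ivy, Willow, Ridge, Orwell}: 6 + 58 = 64
  {Ivy, Ash} + {Willow, Ridge, Orwell}: 38 + 29 = 67
  {Willow, Ash} + {Ivy, Ridge, Orwell}: 14 + 44 = 58
  … (15 splits in total)
Best: vehicle 1 Alder → Willow → Ash → Alder = 14; vehicle 2 Alder → Ivy → Orwell → Ridge → Alder = 44; combined 58.

Minimum combined distance: 58 blocks.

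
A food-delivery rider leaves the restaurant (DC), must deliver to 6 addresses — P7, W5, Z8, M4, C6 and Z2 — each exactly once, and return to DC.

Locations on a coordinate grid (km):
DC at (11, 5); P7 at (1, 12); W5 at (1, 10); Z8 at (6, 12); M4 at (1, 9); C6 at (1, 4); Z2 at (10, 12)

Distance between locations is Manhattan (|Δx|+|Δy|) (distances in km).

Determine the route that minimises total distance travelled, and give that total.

DC-P7-W5-Z8-M4-C6-Z2-DC: 17+2+7+8+5+17+8 = 64
DC-P7-W5-Z8-M4-Z2-C6-DC: 17+2+7+8+12+17+11 = 74
DC-P7-W5-Z8-C6-M4-Z2-DC: 17+2+7+13+5+12+8 = 64
DC-P7-W5-Z8-C6-Z2-M4-DC: 17+2+7+13+17+12+14 = 82
DC-P7-W5-Z8-Z2-M4-C6-DC: 17+2+7+4+12+5+11 = 58
DC-P7-W5-Z8-Z2-C6-M4-DC: 17+2+7+4+17+5+14 = 66
DC-P7-W5-M4-Z8-C6-Z2-DC: 17+2+1+8+13+17+8 = 66
DC-P7-W5-M4-Z8-Z2-C6-DC: 17+2+1+8+4+17+11 = 60
… (352 more)
DC-C6-M4-W5-P7-Z8-Z2-DC: 11+5+1+2+5+4+8 = 36  ← best
The minimum is 36.
One optimal route: DC → C6 → M4 → W5 → P7 → Z8 → Z2 → DC (or its reverse).

Shortest round trip = 36 km.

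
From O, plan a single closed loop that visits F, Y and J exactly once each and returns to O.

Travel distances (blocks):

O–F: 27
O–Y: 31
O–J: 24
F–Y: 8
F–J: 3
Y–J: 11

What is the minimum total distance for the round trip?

Shortest round trip = 66 blocks.

With 3 stops there are 3!/2 = 3 distinct round trips (a route and its reverse cost the same).
O→F→Y→J→O: 27+8+11+24 = 70
O→F→J→Y→O: 27+3+11+31 = 72
O→Y→F→J→O: 31+8+3+24 = 66
The minimum is 66.
One optimal route: O → Y → F → J → O (or its reverse).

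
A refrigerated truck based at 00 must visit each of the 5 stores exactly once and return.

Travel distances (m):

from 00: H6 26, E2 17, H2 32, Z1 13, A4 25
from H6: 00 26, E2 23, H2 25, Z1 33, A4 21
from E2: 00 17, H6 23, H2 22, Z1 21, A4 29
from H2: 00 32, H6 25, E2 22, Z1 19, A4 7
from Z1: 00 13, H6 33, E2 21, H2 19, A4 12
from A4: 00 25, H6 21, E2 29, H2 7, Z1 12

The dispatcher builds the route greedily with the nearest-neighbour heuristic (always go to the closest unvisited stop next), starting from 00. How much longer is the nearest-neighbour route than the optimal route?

From 00: Z1=13, E2=17, A4=25, H6=26, H2=32 → choose Z1 (13).
From Z1: A4=12, H2=19, E2=21, H6=33 → choose A4 (12).
From A4: H2=7, H6=21, E2=29 → choose H2 (7).
From H2: E2=22, H6=25 → choose E2 (22).
From E2: H6=23 → choose H6 (23).
NN route 00 → Z1 → A4 → H2 → E2 → H6 → 00 costs 103.
Optimal: 00 → E2 → H6 → H2 → A4 → Z1 → 00 costs 97 (by enumerating all 60 distinct tours).
Excess = 103 − 97 = 6.

Excess over optimum: 6 m.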